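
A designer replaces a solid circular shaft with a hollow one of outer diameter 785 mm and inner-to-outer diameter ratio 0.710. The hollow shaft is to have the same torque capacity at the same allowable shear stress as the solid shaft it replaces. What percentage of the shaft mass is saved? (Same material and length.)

39.7 %

Equal τ_max and T ⇒ the solid shaft needs d_s³ = d_o³(1−k⁴), so d_s = 785·(1−0.710⁴)^(1/3) = 711.9 mm.
Area ratio A_h/A_s = d_o²(1−k²)/d_s² = (1−k²)/(1−k⁴)^(2/3) = 0.6029.
Mass saving = 1 − 0.6029 = 39.7 %.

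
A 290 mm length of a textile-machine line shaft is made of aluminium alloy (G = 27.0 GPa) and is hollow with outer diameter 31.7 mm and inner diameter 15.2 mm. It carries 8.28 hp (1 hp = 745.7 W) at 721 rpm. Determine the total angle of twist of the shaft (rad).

ω = 2π·721/60 = 75.50 rad/s, so T = P/ω = 8.28×745.7 / 75.50 = 81.78 N·m.
J = π(d_o⁴ − d_i⁴)/32 = π(0.0317⁴ − 0.0152⁴)/32 = 9.390×10^-8 m⁴.
θ = T·L/(G·J) = 81.78 × 0.290 / (27.0×10⁹ × 9.390×10^-8) = 9.354×10^-3 rad.

0.00935 rad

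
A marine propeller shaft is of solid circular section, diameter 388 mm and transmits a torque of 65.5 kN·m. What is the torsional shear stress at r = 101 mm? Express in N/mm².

2.97 N/mm²

J = πd⁴/32 = π(0.388)⁴/32 = 2.225×10^-3 m⁴.
Shear stress varies linearly with radius: τ = T·r/J = 65500 × 0.101 / 2.225×10^-3 = 2.973×10^6 Pa.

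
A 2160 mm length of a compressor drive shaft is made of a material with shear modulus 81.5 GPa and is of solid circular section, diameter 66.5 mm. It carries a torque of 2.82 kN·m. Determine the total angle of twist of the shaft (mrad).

38.9 mrad

J = πd⁴/32 = π(0.0665)⁴/32 = 1.920×10^-6 m⁴.
θ = T·L/(G·J) = 2820 × 2.16 / (81.5×10⁹ × 1.920×10^-6) = 0.03893 rad.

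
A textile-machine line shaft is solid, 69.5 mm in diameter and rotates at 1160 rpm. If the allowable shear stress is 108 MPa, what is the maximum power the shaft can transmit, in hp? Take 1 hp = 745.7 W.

1160 hp

J = πd⁴/32 = π(0.0695)⁴/32 = 2.291×10^-6 m⁴.
T_max = τ_allow·J/r = 1.08×10^8 × 2.291×10^-6 / 0.0348 = 7119 N·m.
ω = 2π·1160/60 = 121.5 rad/s, so P_max = T_max·ω = 8.648×10^5 W.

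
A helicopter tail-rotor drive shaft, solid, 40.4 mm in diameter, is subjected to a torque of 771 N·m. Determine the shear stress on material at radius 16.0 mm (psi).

J = πd⁴/32 = π(0.0404)⁴/32 = 2.615×10^-7 m⁴.
Shear stress varies linearly with radius: τ = T·r/J = 771.0 × 0.0160 / 2.615×10^-7 = 4.717×10^7 Pa.

6840 psi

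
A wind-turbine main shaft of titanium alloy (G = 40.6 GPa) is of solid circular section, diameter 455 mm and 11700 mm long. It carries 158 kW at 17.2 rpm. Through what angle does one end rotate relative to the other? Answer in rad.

ω = 2π·17.2/60 = 1.801 rad/s, so T = P/ω = 158×10³ / 1.801 = 87720 N·m.
J = πd⁴/32 = π(0.455)⁴/32 = 4.208×10^-3 m⁴.
θ = T·L/(G·J) = 87720 × 11.7 / (40.6×10⁹ × 4.208×10^-3) = 6.008×10^-3 rad.

0.00601 rad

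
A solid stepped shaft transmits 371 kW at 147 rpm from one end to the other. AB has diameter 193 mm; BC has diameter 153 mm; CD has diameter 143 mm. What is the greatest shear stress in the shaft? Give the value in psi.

ω = 2π·147/60 = 15.39 rad/s, so T = P/ω = 371×10³ / 15.39 = 24100 N·m.
Under the same torque, τ_max = 16T/(πd³) is largest where d is smallest — segment CD (d = 143 mm).
τ_max = 16·24100/(π·(0.143)³) = 4.197×10^7 Pa.

6090 psi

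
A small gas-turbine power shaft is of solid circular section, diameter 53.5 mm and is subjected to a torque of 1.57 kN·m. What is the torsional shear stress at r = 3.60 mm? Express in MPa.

7.03 MPa

J = πd⁴/32 = π(0.0535)⁴/32 = 8.043×10^-7 m⁴.
Shear stress varies linearly with radius: τ = T·r/J = 1570 × 0.00360 / 8.043×10^-7 = 7.027×10^6 Pa.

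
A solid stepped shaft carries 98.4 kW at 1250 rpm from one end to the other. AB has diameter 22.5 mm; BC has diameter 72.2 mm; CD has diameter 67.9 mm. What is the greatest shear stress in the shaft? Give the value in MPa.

ω = 2π·1250/60 = 130.9 rad/s, so T = P/ω = 98.4×10³ / 130.9 = 751.7 N·m.
Under the same torque, τ_max = 16T/(πd³) is largest where d is smallest — segment AB (d = 22.5 mm).
τ_max = 16·751.7/(π·(0.0225)³) = 3.361×10^8 Pa.

336 MPa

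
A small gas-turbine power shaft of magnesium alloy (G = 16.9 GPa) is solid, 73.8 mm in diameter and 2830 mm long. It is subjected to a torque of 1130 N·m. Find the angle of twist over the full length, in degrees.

J = πd⁴/32 = π(0.0738)⁴/32 = 2.912×10^-6 m⁴.
θ = T·L/(G·J) = 1130 × 2.83 / (16.9×10⁹ × 2.912×10^-6) = 0.06498 rad.

3.72°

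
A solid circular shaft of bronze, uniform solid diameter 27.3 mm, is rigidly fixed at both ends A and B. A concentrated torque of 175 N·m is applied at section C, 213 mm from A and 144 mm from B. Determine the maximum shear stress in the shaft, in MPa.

26.1 MPa

With uniform GJ and both ends fixed, compatibility θ_AC = θ_CB gives T_A·a = T_B·b, together with T_A + T_B = T₀.
T_A = T₀·b/(a+b) = 175.0·144/357.0 = 70.59 N·m; T_B = 104.4 N·m.
τ in each portion: τ_AC = 1.77×10^7 Pa, τ_CB = 2.61×10^7 Pa; maximum is in CB.
τ_max = T_CB·r/J = 104.4·0.0137/5.45×10^-8 = 2.614×10^7 Pa.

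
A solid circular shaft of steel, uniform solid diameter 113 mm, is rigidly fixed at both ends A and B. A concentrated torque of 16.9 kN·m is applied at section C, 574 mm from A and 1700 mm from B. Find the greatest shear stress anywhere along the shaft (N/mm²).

With uniform GJ and both ends fixed, compatibility θ_AC = θ_CB gives T_A·a = T_B·b, together with T_A + T_B = T₀.
T_A = T₀·b/(a+b) = 16900·1700/2274 = 12630 N·m; T_B = 4266 N·m.
τ in each portion: τ_AC = 4.46×10^7 Pa, τ_CB = 1.51×10^7 Pa; maximum is in AC.
τ_max = T_AC·r/J = 12630·0.0565/1.60×10^-5 = 4.459×10^7 Pa.

44.6 N/mm²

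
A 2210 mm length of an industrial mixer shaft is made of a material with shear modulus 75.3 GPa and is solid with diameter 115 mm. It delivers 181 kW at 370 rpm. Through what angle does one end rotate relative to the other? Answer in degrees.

ω = 2π·370/60 = 38.75 rad/s, so T = P/ω = 181×10³ / 38.75 = 4671 N·m.
J = πd⁴/32 = π(0.115)⁴/32 = 1.717×10^-5 m⁴.
θ = T·L/(G·J) = 4671 × 2.21 / (75.3×10⁹ × 1.717×10^-5) = 7.985×10^-3 rad.

0.457°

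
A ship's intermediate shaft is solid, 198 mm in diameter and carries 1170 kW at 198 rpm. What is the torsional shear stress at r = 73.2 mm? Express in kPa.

27400 kPa

ω = 2π·198/60 = 20.73 rad/s, so T = P/ω = 1170×10³ / 20.73 = 56430 N·m.
J = πd⁴/32 = π(0.198)⁴/32 = 1.509×10^-4 m⁴.
Shear stress varies linearly with radius: τ = T·r/J = 56430 × 0.0732 / 1.509×10^-4 = 2.737×10^7 Pa.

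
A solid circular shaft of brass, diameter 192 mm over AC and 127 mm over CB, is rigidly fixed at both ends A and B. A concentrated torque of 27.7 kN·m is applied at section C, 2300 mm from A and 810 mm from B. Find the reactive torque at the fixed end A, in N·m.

17900 N·m

Compatibility: T_A·a/J_AC = T_B·b/J_CB with T_A + T_B = T₀.
J_AC = 1.33×10^-4 m⁴, J_CB = 2.55×10^-5 m⁴, so T_A = T₀·(J_AC/a)/((J_AC/a)+(J_CB/b)) = 17950 N·m, T_B = 9755 N·m.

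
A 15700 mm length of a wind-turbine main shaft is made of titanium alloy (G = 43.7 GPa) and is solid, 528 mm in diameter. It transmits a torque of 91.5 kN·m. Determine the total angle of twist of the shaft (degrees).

0.247°

J = πd⁴/32 = π(0.528)⁴/32 = 7.630×10^-3 m⁴.
θ = T·L/(G·J) = 91500 × 15.7 / (43.7×10⁹ × 7.630×10^-3) = 4.308×10^-3 rad.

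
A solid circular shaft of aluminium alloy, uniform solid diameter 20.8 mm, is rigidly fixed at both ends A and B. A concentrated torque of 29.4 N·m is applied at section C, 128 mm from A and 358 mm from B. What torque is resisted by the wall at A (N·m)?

21.7 N·m

With uniform GJ and both ends fixed, compatibility θ_AC = θ_CB gives T_A·a = T_B·b, together with T_A + T_B = T₀.
T_A = T₀·b/(a+b) = 29.40·358/486.0 = 21.66 N·m; T_B = 7.743 N·m.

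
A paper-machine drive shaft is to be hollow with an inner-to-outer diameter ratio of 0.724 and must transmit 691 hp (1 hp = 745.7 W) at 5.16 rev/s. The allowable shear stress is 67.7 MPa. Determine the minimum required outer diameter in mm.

ω = 2π·5.16 = 32.42 rad/s, so T = P/ω = 691×745.7 / 32.42 = 15890 N·m.
For a hollow shaft with d_i/d_o = 0.724: τ_max = 16T/(π d_o³ (1−k⁴)), so d_o = [16T/(π τ_allow (1−k⁴))]^(1/3) = [16·15890/(π·6.77×10^7·0.7252)]^(1/3) = 0.1181 m.

118 mm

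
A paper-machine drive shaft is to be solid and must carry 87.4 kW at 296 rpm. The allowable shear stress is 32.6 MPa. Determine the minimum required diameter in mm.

76.1 mm

ω = 2π·296/60 = 31.00 rad/s, so T = P/ω = 87.4×10³ / 31.00 = 2820 N·m.
For a solid shaft τ_max = 16T/(πd³), so d = (16T/(π τ_allow))^(1/3) = (16·2820/(π·3.26×10^7))^(1/3) = 0.07609 m.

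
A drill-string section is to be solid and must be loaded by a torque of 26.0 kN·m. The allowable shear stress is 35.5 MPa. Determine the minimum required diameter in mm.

155 mm

For a solid shaft τ_max = 16T/(πd³), so d = (16T/(π τ_allow))^(1/3) = (16·26000/(π·3.55×10^7))^(1/3) = 0.1551 m.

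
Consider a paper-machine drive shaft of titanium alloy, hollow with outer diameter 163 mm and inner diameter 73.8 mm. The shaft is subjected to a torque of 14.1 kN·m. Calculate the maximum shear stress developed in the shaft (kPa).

J = π(d_o⁴ − d_i⁴)/32 = π(0.163⁴ − 0.0738⁴)/32 = 6.639×10^-5 m⁴.
τ_max = T·r/J = 14100 × 0.0815 / 6.639×10^-5 = 1.731×10^7 Pa.

17300 kPa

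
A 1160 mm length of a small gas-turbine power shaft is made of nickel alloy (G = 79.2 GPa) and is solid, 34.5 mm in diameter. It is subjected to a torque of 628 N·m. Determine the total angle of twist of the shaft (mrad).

J = πd⁴/32 = π(0.0345)⁴/32 = 1.391×10^-7 m⁴.
θ = T·L/(G·J) = 628.0 × 1.16 / (79.2×10⁹ × 1.391×10^-7) = 0.06613 rad.

66.1 mrad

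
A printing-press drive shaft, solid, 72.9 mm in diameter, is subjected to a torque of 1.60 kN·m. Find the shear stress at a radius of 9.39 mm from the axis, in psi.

J = πd⁴/32 = π(0.0729)⁴/32 = 2.773×10^-6 m⁴.
Shear stress varies linearly with radius: τ = T·r/J = 1600 × 0.00939 / 2.773×10^-6 = 5.418×10^6 Pa.

786 psi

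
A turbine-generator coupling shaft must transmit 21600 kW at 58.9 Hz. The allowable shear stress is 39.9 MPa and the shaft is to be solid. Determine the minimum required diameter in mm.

ω = 2π·58.9 = 370.1 rad/s, so T = P/ω = 21600×10³ / 370.1 = 58370 N·m.
For a solid shaft τ_max = 16T/(πd³), so d = (16T/(π τ_allow))^(1/3) = (16·58370/(π·3.99×10^7))^(1/3) = 0.1953 m.

195 mm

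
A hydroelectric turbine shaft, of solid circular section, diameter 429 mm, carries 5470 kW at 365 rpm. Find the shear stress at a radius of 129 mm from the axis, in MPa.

ω = 2π·365/60 = 38.22 rad/s, so T = P/ω = 5470×10³ / 38.22 = 143100 N·m.
J = πd⁴/32 = π(0.429)⁴/32 = 3.325×10^-3 m⁴.
Shear stress varies linearly with radius: τ = T·r/J = 143100 × 0.129 / 3.325×10^-3 = 5.552×10^6 Pa.

5.55 MPa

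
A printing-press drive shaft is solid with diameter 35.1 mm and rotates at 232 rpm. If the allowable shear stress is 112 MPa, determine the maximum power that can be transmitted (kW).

23.1 kW

J = πd⁴/32 = π(0.0351)⁴/32 = 1.490×10^-7 m⁴.
T_max = τ_allow·J/r = 1.12×10^8 × 1.490×10^-7 / 0.0175 = 951.0 N·m.
ω = 2π·232/60 = 24.29 rad/s, so P_max = T_max·ω = 2.310×10^4 W.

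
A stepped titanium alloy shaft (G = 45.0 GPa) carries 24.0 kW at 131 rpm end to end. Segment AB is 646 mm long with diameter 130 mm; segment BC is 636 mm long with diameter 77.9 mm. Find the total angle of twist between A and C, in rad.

ω = 2π·131/60 = 13.72 rad/s, so T = P/ω = 24.0×10³ / 13.72 = 1749 N·m.
J_AB = π(0.130)⁴/32 = 2.80×10^-5 m⁴; J_BC = π(0.0779)⁴/32 = 3.62×10^-6 m⁴.
θ = (T/G)·Σ L_i/J_i = (1749/45.0×10⁹)·(0.646/2.80×10^-5 + 0.636/3.62×10^-6) = 7.735×10^-3 rad.

0.00773 rad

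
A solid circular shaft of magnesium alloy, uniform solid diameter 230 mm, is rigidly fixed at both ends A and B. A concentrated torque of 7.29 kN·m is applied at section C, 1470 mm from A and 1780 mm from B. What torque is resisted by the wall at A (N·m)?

With uniform GJ and both ends fixed, compatibility θ_AC = θ_CB gives T_A·a = T_B·b, together with T_A + T_B = T₀.
T_A = T₀·b/(a+b) = 7290·1780/3250 = 3993 N·m; T_B = 3297 N·m.

3990 N·m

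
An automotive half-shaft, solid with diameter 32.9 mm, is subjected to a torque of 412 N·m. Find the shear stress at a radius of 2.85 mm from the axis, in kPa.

10200 kPa

J = πd⁴/32 = π(0.0329)⁴/32 = 1.150×10^-7 m⁴.
Shear stress varies linearly with radius: τ = T·r/J = 412.0 × 0.00285 / 1.150×10^-7 = 1.021×10^7 Pa.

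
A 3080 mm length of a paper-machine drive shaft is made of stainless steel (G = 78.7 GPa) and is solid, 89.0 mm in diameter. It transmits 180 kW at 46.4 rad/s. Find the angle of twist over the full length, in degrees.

1.41°

ω = 46.4 rad/s, so T = P/ω = 180×10³ / 46.40 = 3879 N·m.
J = πd⁴/32 = π(0.0890)⁴/32 = 6.160×10^-6 m⁴.
θ = T·L/(G·J) = 3879 × 3.08 / (78.7×10⁹ × 6.160×10^-6) = 0.02465 rad.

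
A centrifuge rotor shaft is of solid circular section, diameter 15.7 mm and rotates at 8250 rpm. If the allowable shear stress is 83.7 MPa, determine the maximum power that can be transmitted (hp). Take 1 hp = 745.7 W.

73.7 hp

J = πd⁴/32 = π(0.0157)⁴/32 = 5.965×10^-9 m⁴.
T_max = τ_allow·J/r = 8.37×10^7 × 5.965×10^-9 / 0.00785 = 63.60 N·m.
ω = 2π·8250/60 = 863.9 rad/s, so P_max = T_max·ω = 5.495×10^4 W.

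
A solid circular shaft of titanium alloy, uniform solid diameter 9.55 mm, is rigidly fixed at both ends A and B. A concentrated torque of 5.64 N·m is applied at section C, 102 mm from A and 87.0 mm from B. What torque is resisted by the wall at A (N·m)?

2.60 N·m

With uniform GJ and both ends fixed, compatibility θ_AC = θ_CB gives T_A·a = T_B·b, together with T_A + T_B = T₀.
T_A = T₀·b/(a+b) = 5.640·87.0/189.0 = 2.596 N·m; T_B = 3.044 N·m.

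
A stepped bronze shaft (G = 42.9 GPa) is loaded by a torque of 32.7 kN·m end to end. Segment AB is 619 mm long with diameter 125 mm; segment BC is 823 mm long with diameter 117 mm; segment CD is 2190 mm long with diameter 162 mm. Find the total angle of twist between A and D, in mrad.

J_AB = π(0.125)⁴/32 = 2.40×10^-5 m⁴; J_BC = π(0.117)⁴/32 = 1.84×10^-5 m⁴; J_CD = π(0.162)⁴/32 = 6.76×10^-5 m⁴.
θ = (T/G)·Σ L_i/J_i = (32700/42.9×10⁹)·(0.619/2.40×10^-5 + 0.823/1.84×10^-5 + 2.19/6.76×10^-5) = 0.07847 rad.

78.5 mrad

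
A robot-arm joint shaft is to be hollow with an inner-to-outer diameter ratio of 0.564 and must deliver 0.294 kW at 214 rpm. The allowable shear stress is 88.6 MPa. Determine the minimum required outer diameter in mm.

9.43 mm

ω = 2π·214/60 = 22.41 rad/s, so T = P/ω = 0.294×10³ / 22.41 = 13.12 N·m.
For a hollow shaft with d_i/d_o = 0.564: τ_max = 16T/(π d_o³ (1−k⁴)), so d_o = [16T/(π τ_allow (1−k⁴))]^(1/3) = [16·13.12/(π·8.86×10^7·0.8988)]^(1/3) = 0.009432 m.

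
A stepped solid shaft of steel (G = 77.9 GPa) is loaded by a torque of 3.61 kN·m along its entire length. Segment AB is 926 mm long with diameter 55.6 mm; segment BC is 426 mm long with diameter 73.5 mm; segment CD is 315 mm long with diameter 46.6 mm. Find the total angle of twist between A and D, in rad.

J_AB = π(0.0556)⁴/32 = 9.38×10^-7 m⁴; J_BC = π(0.0735)⁴/32 = 2.87×10^-6 m⁴; J_CD = π(0.0466)⁴/32 = 4.63×10^-7 m⁴.
θ = (T/G)·Σ L_i/J_i = (3610/77.9×10⁹)·(0.926/9.38×10^-7 + 0.426/2.87×10^-6 + 0.315/4.63×10^-7) = 0.08416 rad.

0.0842 rad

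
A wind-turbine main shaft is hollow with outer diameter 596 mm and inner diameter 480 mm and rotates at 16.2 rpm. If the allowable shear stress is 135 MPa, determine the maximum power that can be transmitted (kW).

J = π(d_o⁴ − d_i⁴)/32 = π(0.596⁴ − 0.480⁴)/32 = 7.176×10^-3 m⁴.
T_max = τ_allow·J/r = 1.35×10^8 × 7.176×10^-3 / 0.298 = 3.251e6 N·m.
ω = 2π·16.2/60 = 1.696 rad/s, so P_max = T_max·ω = 5.515×10^6 W.

5510 kW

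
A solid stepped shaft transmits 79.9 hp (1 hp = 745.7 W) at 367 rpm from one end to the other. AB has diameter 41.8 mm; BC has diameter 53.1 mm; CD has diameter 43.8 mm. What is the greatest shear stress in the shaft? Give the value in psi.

15700 psi

ω = 2π·367/60 = 38.43 rad/s, so T = P/ω = 79.9×745.7 / 38.43 = 1550 N·m.
Under the same torque, τ_max = 16T/(πd³) is largest where d is smallest — segment AB (d = 41.8 mm).
τ_max = 16·1550/(π·(0.0418)³) = 1.081×10^8 Pa.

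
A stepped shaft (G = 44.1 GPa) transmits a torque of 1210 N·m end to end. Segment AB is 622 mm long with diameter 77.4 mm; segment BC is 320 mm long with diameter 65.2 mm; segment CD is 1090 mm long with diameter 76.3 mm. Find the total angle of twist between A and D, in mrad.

18.8 mrad

J_AB = π(0.0774)⁴/32 = 3.52×10^-6 m⁴; J_BC = π(0.0652)⁴/32 = 1.77×10^-6 m⁴; J_CD = π(0.0763)⁴/32 = 3.33×10^-6 m⁴.
θ = (T/G)·Σ L_i/J_i = (1210/44.1×10⁹)·(0.622/3.52×10^-6 + 0.320/1.77×10^-6 + 1.09/3.33×10^-6) = 0.01878 rad.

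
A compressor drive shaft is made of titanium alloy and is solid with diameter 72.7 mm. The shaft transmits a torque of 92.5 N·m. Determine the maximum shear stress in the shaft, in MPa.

1.23 MPa

J = πd⁴/32 = π(0.0727)⁴/32 = 2.742×10^-6 m⁴.
τ_max = T·r/J = 92.50 × 0.0364 / 2.742×10^-6 = 1.226×10^6 Pa.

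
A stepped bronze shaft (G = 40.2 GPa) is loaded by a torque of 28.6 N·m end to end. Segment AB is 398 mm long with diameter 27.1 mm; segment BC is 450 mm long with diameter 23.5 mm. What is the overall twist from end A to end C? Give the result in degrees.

J_AB = π(0.0271)⁴/32 = 5.30×10^-8 m⁴; J_BC = π(0.0235)⁴/32 = 2.99×10^-8 m⁴.
θ = (T/G)·Σ L_i/J_i = (28.60/40.2×10⁹)·(0.398/5.30×10^-8 + 0.450/2.99×10^-8) = 0.01604 rad.

0.919°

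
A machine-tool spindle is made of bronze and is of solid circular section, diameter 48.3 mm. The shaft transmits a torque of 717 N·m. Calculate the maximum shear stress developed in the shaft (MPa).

32.4 MPa

J = πd⁴/32 = π(0.0483)⁴/32 = 5.343×10^-7 m⁴.
τ_max = T·r/J = 717.0 × 0.0241 / 5.343×10^-7 = 3.241×10^7 Pa.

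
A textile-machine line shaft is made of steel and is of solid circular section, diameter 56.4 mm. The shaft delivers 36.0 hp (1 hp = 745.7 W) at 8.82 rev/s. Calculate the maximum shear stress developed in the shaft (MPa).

ω = 2π·8.82 = 55.42 rad/s, so T = P/ω = 36.0×745.7 / 55.42 = 484.4 N·m.
J = πd⁴/32 = π(0.0564)⁴/32 = 9.934×10^-7 m⁴.
τ_max = T·r/J = 484.4 × 0.0282 / 9.934×10^-7 = 1.375×10^7 Pa.

13.8 MPa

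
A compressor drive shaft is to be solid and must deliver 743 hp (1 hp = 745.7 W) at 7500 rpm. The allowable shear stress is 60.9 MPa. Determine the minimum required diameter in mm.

38.9 mm

ω = 2π·7500/60 = 785.4 rad/s, so T = P/ω = 743×745.7 / 785.4 = 705.4 N·m.
For a solid shaft τ_max = 16T/(πd³), so d = (16T/(π τ_allow))^(1/3) = (16·705.4/(π·6.09×10^7))^(1/3) = 0.03893 m.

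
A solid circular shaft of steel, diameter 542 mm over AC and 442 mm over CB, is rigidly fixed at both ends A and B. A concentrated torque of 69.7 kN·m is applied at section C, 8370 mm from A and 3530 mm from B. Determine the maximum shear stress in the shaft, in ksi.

0.305 ksi

Compatibility: T_A·a/J_AC = T_B·b/J_CB with T_A + T_B = T₀.
J_AC = 8.47×10^-3 m⁴, J_CB = 3.75×10^-3 m⁴, so T_A = T₀·(J_AC/a)/((J_AC/a)+(J_CB/b)) = 34020 N·m, T_B = 35680 N·m.
τ in each portion: τ_AC = 1.09×10^6 Pa, τ_CB = 2.10×10^6 Pa; maximum is in CB.
τ_max = T_CB·r/J = 35680·0.221/3.75×10^-3 = 2.104×10^6 Pa.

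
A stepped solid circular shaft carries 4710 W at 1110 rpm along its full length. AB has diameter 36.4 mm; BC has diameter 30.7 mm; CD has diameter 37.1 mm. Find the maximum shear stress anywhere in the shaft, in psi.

1030 psi

ω = 2π·1110/60 = 116.2 rad/s, so T = P/ω = 4710 / 116.2 = 40.52 N·m.
Under the same torque, τ_max = 16T/(πd³) is largest where d is smallest — segment BC (d = 30.7 mm).
τ_max = 16·40.52/(π·(0.0307)³) = 7.132×10^6 Pa.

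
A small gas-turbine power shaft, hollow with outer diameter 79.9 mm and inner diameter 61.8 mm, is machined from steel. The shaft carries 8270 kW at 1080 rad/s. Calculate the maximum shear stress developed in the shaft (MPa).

ω = 1080 rad/s, so T = P/ω = 8270×10³ / 1080 = 7657 N·m.
J = π(d_o⁴ − d_i⁴)/32 = π(0.0799⁴ − 0.0618⁴)/32 = 2.569×10^-6 m⁴.
τ_max = T·r/J = 7657 × 0.0399 / 2.569×10^-6 = 1.191×10^8 Pa.

119 MPa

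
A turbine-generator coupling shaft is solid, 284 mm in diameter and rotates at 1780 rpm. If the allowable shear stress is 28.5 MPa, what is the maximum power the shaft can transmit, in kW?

J = πd⁴/32 = π(0.284)⁴/32 = 6.387×10^-4 m⁴.
T_max = τ_allow·J/r = 2.85×10^7 × 6.387×10^-4 / 0.142 = 128200 N·m.
ω = 2π·1780/60 = 186.4 rad/s, so P_max = T_max·ω = 2.389×10^7 W.

23900 kW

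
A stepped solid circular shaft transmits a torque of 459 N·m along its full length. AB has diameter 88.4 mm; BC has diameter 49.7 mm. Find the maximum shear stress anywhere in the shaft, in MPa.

Under the same torque, τ_max = 16T/(πd³) is largest where d is smallest — segment BC (d = 49.7 mm).
τ_max = 16·459.0/(π·(0.0497)³) = 1.904×10^7 Pa.

19.0 MPa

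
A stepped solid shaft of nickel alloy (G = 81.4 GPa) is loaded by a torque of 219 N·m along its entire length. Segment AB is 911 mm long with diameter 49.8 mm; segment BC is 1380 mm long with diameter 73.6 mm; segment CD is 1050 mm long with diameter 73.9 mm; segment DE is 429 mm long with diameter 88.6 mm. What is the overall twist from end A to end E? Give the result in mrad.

6.50 mrad

J_AB = π(0.0498)⁴/32 = 6.04×10^-7 m⁴; J_BC = π(0.0736)⁴/32 = 2.88×10^-6 m⁴; J_CD = π(0.0739)⁴/32 = 2.93×10^-6 m⁴; J_DE = π(0.0886)⁴/32 = 6.05×10^-6 m⁴.
θ = (T/G)·Σ L_i/J_i = (219.0/81.4×10⁹)·(0.911/6.04×10^-7 + 1.38/2.88×10^-6 + 1.05/2.93×10^-6 + 0.429/6.05×10^-6) = 6.503×10^-3 rad.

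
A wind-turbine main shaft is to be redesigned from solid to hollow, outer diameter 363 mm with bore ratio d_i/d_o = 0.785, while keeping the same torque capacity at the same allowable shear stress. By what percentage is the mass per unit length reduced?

Equal τ_max and T ⇒ the solid shaft needs d_s³ = d_o³(1−k⁴), so d_s = 363·(1−0.785⁴)^(1/3) = 309.6 mm.
Area ratio A_h/A_s = d_o²(1−k²)/d_s² = (1−k²)/(1−k⁴)^(2/3) = 0.5277.
Mass saving = 1 − 0.5277 = 47.2 %.

47.2 %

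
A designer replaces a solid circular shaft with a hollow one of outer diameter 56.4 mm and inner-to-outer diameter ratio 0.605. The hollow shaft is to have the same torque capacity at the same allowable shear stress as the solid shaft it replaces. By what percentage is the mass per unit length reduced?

30.2 %

Equal τ_max and T ⇒ the solid shaft needs d_s³ = d_o³(1−k⁴), so d_s = 56.4·(1−0.605⁴)^(1/3) = 53.76 mm.
Area ratio A_h/A_s = d_o²(1−k²)/d_s² = (1−k²)/(1−k⁴)^(2/3) = 0.6978.
Mass saving = 1 − 0.6978 = 30.2 %.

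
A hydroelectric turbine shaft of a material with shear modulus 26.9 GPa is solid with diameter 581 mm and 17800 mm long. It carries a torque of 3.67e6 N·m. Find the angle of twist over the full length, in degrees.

12.4°

J = πd⁴/32 = π(0.581)⁴/32 = 0.01119 m⁴.
θ = T·L/(G·J) = 3.670e6 × 17.8 / (26.9×10⁹ × 0.01119) = 0.2171 rad.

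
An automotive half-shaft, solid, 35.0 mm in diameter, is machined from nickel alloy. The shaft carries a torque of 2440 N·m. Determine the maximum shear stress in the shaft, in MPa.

J = πd⁴/32 = π(0.0350)⁴/32 = 1.473×10^-7 m⁴.
τ_max = T·r/J = 2440 × 0.0175 / 1.473×10^-7 = 2.898×10^8 Pa.

290 MPa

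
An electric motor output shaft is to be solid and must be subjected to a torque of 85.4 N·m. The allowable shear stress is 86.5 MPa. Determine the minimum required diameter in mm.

For a solid shaft τ_max = 16T/(πd³), so d = (16T/(π τ_allow))^(1/3) = (16·85.40/(π·8.65×10^7))^(1/3) = 0.01713 m.

17.1 mm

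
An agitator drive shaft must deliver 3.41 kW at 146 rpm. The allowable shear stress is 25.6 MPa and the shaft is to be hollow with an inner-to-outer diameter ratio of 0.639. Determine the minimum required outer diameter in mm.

37.6 mm

ω = 2π·146/60 = 15.29 rad/s, so T = P/ω = 3.41×10³ / 15.29 = 223.0 N·m.
For a hollow shaft with d_i/d_o = 0.639: τ_max = 16T/(π d_o³ (1−k⁴)), so d_o = [16T/(π τ_allow (1−k⁴))]^(1/3) = [16·223.0/(π·2.56×10^7·0.8333)]^(1/3) = 0.03762 m.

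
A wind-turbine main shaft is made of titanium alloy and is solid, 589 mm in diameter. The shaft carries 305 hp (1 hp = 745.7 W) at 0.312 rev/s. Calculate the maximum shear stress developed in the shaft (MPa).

2.89 MPa

ω = 2π·0.312 = 1.960 rad/s, so T = P/ω = 305×745.7 / 1.960 = 116000 N·m.
J = πd⁴/32 = π(0.589)⁴/32 = 0.01182 m⁴.
τ_max = T·r/J = 116000 × 0.294 / 0.01182 = 2.892×10^6 Pa.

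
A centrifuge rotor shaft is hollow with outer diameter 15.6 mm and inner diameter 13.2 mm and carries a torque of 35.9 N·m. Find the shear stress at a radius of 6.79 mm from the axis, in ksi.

12.5 ksi

J = π(d_o⁴ − d_i⁴)/32 = π(0.0156⁴ − 0.0132⁴)/32 = 2.834×10^-9 m⁴.
Shear stress varies linearly with radius: τ = T·r/J = 35.90 × 0.00679 / 2.834×10^-9 = 8.602×10^7 Pa.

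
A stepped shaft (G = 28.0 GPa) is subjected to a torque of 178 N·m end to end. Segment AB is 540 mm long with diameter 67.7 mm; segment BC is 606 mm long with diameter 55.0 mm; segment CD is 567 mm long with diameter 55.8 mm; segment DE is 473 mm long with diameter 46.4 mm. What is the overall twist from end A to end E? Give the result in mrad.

J_AB = π(0.0677)⁴/32 = 2.06×10^-6 m⁴; J_BC = π(0.0550)⁴/32 = 8.98×10^-7 m⁴; J_CD = π(0.0558)⁴/32 = 9.52×10^-7 m⁴; J_DE = π(0.0464)⁴/32 = 4.55×10^-7 m⁴.
θ = (T/G)·Σ L_i/J_i = (178.0/28.0×10⁹)·(0.540/2.06×10^-6 + 0.606/8.98×10^-7 + 0.567/9.52×10^-7 + 0.473/4.55×10^-7) = 0.01635 rad.

16.3 mrad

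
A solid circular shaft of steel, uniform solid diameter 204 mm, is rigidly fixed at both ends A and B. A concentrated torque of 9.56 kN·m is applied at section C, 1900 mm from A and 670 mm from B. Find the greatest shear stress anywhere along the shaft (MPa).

4.24 MPa

With uniform GJ and both ends fixed, compatibility θ_AC = θ_CB gives T_A·a = T_B·b, together with T_A + T_B = T₀.
T_A = T₀·b/(a+b) = 9560·670/2570 = 2492 N·m; T_B = 7068 N·m.
τ in each portion: τ_AC = 1.50×10^6 Pa, τ_CB = 4.24×10^6 Pa; maximum is in CB.
τ_max = T_CB·r/J = 7068·0.102/1.70×10^-4 = 4.240×10^6 Pa.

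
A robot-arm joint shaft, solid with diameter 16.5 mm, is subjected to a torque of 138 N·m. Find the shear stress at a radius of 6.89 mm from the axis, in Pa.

1.31e8 Pa

J = πd⁴/32 = π(0.0165)⁴/32 = 7.277×10^-9 m⁴.
Shear stress varies linearly with radius: τ = T·r/J = 138.0 × 0.00689 / 7.277×10^-9 = 1.307×10^8 Pa.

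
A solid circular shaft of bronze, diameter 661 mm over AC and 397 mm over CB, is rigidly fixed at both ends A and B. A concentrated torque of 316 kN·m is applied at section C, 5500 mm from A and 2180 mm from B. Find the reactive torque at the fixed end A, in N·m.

Compatibility: T_A·a/J_AC = T_B·b/J_CB with T_A + T_B = T₀.
J_AC = 0.0187 m⁴, J_CB = 2.44×10^-3 m⁴, so T_A = T₀·(J_AC/a)/((J_AC/a)+(J_CB/b)) = 237900 N·m, T_B = 78100 N·m.

238000 N·m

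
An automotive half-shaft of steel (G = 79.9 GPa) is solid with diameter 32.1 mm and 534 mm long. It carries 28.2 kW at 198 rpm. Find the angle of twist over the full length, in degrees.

ω = 2π·198/60 = 20.73 rad/s, so T = P/ω = 28.2×10³ / 20.73 = 1360 N·m.
J = πd⁴/32 = π(0.0321)⁴/32 = 1.042×10^-7 m⁴.
θ = T·L/(G·J) = 1360 × 0.534 / (79.9×10⁹ × 1.042×10^-7) = 0.08720 rad.

5.00°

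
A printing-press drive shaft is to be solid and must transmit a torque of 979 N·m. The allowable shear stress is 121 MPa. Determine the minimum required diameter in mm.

For a solid shaft τ_max = 16T/(πd³), so d = (16T/(π τ_allow))^(1/3) = (16·979.0/(π·1.21×10^8))^(1/3) = 0.03454 m.

34.5 mm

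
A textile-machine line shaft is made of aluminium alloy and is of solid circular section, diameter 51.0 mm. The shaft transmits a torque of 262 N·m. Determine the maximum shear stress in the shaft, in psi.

1460 psi

J = πd⁴/32 = π(0.0510)⁴/32 = 6.642×10^-7 m⁴.
τ_max = T·r/J = 262.0 × 0.0255 / 6.642×10^-7 = 1.006×10^7 Pa.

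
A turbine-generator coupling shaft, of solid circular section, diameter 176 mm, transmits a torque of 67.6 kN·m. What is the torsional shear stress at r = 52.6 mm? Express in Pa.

J = πd⁴/32 = π(0.176)⁴/32 = 9.420×10^-5 m⁴.
Shear stress varies linearly with radius: τ = T·r/J = 67600 × 0.0526 / 9.420×10^-5 = 3.775×10^7 Pa.

3.77e7 Pa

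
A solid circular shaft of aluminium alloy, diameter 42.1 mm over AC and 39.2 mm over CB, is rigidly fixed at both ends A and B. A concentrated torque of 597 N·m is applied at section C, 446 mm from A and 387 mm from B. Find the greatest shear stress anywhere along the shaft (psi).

Compatibility: T_A·a/J_AC = T_B·b/J_CB with T_A + T_B = T₀.
J_AC = 3.08×10^-7 m⁴, J_CB = 2.32×10^-7 m⁴, so T_A = T₀·(J_AC/a)/((J_AC/a)+(J_CB/b)) = 319.9 N·m, T_B = 277.1 N·m.
τ in each portion: τ_AC = 2.18×10^7 Pa, τ_CB = 2.34×10^7 Pa; maximum is in CB.
τ_max = T_CB·r/J = 277.1·0.0196/2.32×10^-7 = 2.343×10^7 Pa.

3400 psi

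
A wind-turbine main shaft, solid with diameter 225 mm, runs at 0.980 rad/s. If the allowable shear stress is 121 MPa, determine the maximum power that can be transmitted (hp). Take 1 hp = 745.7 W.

356 hp

J = πd⁴/32 = π(0.225)⁴/32 = 2.516×10^-4 m⁴.
T_max = τ_allow·J/r = 1.21×10^8 × 2.516×10^-4 / 0.113 = 270600 N·m.
ω = 0.980 rad/s, so P_max = T_max·ω = 2.652×10^5 W.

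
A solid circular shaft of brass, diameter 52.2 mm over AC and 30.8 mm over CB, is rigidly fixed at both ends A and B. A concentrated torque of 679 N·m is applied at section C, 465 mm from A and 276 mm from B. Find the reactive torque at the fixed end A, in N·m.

Compatibility: T_A·a/J_AC = T_B·b/J_CB with T_A + T_B = T₀.
J_AC = 7.29×10^-7 m⁴, J_CB = 8.83×10^-8 m⁴, so T_A = T₀·(J_AC/a)/((J_AC/a)+(J_CB/b)) = 563.9 N·m, T_B = 115.1 N·m.

564 N·m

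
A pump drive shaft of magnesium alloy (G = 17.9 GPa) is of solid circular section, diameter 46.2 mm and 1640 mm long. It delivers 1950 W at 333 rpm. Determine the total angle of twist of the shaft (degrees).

ω = 2π·333/60 = 34.87 rad/s, so T = P/ω = 1950 / 34.87 = 55.92 N·m.
J = πd⁴/32 = π(0.0462)⁴/32 = 4.473×10^-7 m⁴.
θ = T·L/(G·J) = 55.92 × 1.64 / (17.9×10⁹ × 4.473×10^-7) = 0.01145 rad.

0.656°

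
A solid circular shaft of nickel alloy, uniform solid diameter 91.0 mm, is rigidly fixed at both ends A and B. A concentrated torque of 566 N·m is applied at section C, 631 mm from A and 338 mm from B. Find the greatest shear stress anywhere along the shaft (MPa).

2.49 MPa

With uniform GJ and both ends fixed, compatibility θ_AC = θ_CB gives T_A·a = T_B·b, together with T_A + T_B = T₀.
T_A = T₀·b/(a+b) = 566.0·338/969.0 = 197.4 N·m; T_B = 368.6 N·m.
τ in each portion: τ_AC = 1.33×10^6 Pa, τ_CB = 2.49×10^6 Pa; maximum is in CB.
τ_max = T_CB·r/J = 368.6·0.0455/6.73×10^-6 = 2.491×10^6 Pa.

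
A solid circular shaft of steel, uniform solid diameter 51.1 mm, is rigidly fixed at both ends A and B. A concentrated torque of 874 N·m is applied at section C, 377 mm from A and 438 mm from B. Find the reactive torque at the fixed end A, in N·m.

With uniform GJ and both ends fixed, compatibility θ_AC = θ_CB gives T_A·a = T_B·b, together with T_A + T_B = T₀.
T_A = T₀·b/(a+b) = 874.0·438/815.0 = 469.7 N·m; T_B = 404.3 N·m.

470 N·m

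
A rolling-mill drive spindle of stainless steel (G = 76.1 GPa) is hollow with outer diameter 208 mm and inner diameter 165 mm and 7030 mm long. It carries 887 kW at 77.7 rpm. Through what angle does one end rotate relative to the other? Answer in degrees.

5.20°

ω = 2π·77.7/60 = 8.137 rad/s, so T = P/ω = 887×10³ / 8.137 = 109000 N·m.
J = π(d_o⁴ − d_i⁴)/32 = π(0.208⁴ − 0.165⁴)/32 = 1.110×10^-4 m⁴.
θ = T·L/(G·J) = 109000 × 7.03 / (76.1×10⁹ × 1.110×10^-4) = 0.09073 rad.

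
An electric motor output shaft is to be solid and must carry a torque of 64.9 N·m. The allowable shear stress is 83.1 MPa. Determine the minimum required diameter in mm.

For a solid shaft τ_max = 16T/(πd³), so d = (16T/(π τ_allow))^(1/3) = (16·64.90/(π·8.31×10^7))^(1/3) = 0.01584 m.

15.8 mm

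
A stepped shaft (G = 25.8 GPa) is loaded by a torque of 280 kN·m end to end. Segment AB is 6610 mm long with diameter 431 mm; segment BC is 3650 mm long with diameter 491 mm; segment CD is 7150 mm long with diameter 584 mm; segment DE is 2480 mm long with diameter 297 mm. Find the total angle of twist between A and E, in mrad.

J_AB = π(0.431)⁴/32 = 3.39×10^-3 m⁴; J_BC = π(0.491)⁴/32 = 5.71×10^-3 m⁴; J_CD = π(0.584)⁴/32 = 0.0114 m⁴; J_DE = π(0.297)⁴/32 = 7.64×10^-4 m⁴.
θ = (T/G)·Σ L_i/J_i = (280000/25.8×10⁹)·(6.61/3.39×10^-3 + 3.65/5.71×10^-3 + 7.15/0.0114 + 2.48/7.64×10^-4) = 0.07015 rad.

70.1 mrad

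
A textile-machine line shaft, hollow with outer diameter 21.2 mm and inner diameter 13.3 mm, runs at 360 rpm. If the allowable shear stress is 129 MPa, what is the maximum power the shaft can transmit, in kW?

7.69 kW

J = π(d_o⁴ − d_i⁴)/32 = π(0.0212⁴ − 0.0133⁴)/32 = 1.676×10^-8 m⁴.
T_max = τ_allow·J/r = 1.29×10^8 × 1.676×10^-8 / 0.0106 = 204.0 N·m.
ω = 2π·360/60 = 37.70 rad/s, so P_max = T_max·ω = 7689 W.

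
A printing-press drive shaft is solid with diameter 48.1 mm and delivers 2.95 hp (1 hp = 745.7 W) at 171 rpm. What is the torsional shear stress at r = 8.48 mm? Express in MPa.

1.98 MPa

ω = 2π·171/60 = 17.91 rad/s, so T = P/ω = 2.95×745.7 / 17.91 = 122.8 N·m.
J = πd⁴/32 = π(0.0481)⁴/32 = 5.255×10^-7 m⁴.
Shear stress varies linearly with radius: τ = T·r/J = 122.8 × 0.00848 / 5.255×10^-7 = 1.982×10^6 Pa.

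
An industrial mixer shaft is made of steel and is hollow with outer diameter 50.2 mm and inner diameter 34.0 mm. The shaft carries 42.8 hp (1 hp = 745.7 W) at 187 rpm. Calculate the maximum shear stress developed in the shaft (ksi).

ω = 2π·187/60 = 19.58 rad/s, so T = P/ω = 42.8×745.7 / 19.58 = 1630 N·m.
J = π(d_o⁴ − d_i⁴)/32 = π(0.0502⁴ − 0.0340⁴)/32 = 4.923×10^-7 m⁴.
τ_max = T·r/J = 1630 × 0.0251 / 4.923×10^-7 = 8.310×10^7 Pa.

12.1 ksi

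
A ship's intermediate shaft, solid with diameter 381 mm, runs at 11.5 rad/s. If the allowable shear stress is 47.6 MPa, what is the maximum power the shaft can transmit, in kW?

J = πd⁴/32 = π(0.381)⁴/32 = 2.069×10^-3 m⁴.
T_max = τ_allow·J/r = 4.76×10^7 × 2.069×10^-3 / 0.191 = 516900 N·m.
ω = 11.5 rad/s, so P_max = T_max·ω = 5.944×10^6 W.

5940 kW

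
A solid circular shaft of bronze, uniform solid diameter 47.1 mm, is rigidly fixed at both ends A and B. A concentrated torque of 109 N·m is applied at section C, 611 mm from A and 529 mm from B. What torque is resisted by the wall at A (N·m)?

With uniform GJ and both ends fixed, compatibility θ_AC = θ_CB gives T_A·a = T_B·b, together with T_A + T_B = T₀.
T_A = T₀·b/(a+b) = 109.0·529/1140 = 50.58 N·m; T_B = 58.42 N·m.

50.6 N·m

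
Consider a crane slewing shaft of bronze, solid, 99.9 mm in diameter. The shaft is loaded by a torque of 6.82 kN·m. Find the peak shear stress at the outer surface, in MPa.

J = πd⁴/32 = π(0.0999)⁴/32 = 9.778×10^-6 m⁴.
τ_max = T·r/J = 6820 × 0.0500 / 9.778×10^-6 = 3.484×10^7 Pa.

34.8 MPa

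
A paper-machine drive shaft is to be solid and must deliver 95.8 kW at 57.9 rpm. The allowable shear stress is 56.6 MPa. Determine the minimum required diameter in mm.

ω = 2π·57.9/60 = 6.063 rad/s, so T = P/ω = 95.8×10³ / 6.063 = 15800 N·m.
For a solid shaft τ_max = 16T/(πd³), so d = (16T/(π τ_allow))^(1/3) = (16·15800/(π·5.66×10^7))^(1/3) = 0.1124 m.

112 mm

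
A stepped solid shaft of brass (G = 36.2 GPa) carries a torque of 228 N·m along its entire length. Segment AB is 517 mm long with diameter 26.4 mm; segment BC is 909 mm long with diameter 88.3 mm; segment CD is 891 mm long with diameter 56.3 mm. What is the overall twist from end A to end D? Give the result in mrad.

J_AB = π(0.0264)⁴/32 = 4.77×10^-8 m⁴; J_BC = π(0.0883)⁴/32 = 5.97×10^-6 m⁴; J_CD = π(0.0563)⁴/32 = 9.86×10^-7 m⁴.
θ = (T/G)·Σ L_i/J_i = (228.0/36.2×10⁹)·(0.517/4.77×10^-8 + 0.909/5.97×10^-6 + 0.891/9.86×10^-7) = 0.07493 rad.

74.9 mrad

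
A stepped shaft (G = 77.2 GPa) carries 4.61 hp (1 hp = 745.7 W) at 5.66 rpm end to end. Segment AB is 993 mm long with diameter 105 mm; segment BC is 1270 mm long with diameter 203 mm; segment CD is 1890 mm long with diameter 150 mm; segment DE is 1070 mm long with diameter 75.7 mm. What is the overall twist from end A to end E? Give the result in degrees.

1.98°

ω = 2π·5.66/60 = 0.5927 rad/s, so T = P/ω = 4.61×745.7 / 0.5927 = 5800 N·m.
J_AB = π(0.105)⁴/32 = 1.19×10^-5 m⁴; J_BC = π(0.203)⁴/32 = 1.67×10^-4 m⁴; J_CD = π(0.150)⁴/32 = 4.97×10^-5 m⁴; J_DE = π(0.0757)⁴/32 = 3.22×10^-6 m⁴.
θ = (T/G)·Σ L_i/J_i = (5800/77.2×10⁹)·(0.993/1.19×10^-5 + 1.27/1.67×10^-4 + 1.89/4.97×10^-5 + 1.07/3.22×10^-6) = 0.03462 rad.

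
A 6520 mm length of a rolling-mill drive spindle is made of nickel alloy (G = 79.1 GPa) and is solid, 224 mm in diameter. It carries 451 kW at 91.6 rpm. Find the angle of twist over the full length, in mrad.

15.7 mrad

ω = 2π·91.6/60 = 9.592 rad/s, so T = P/ω = 451×10³ / 9.592 = 47020 N·m.
J = πd⁴/32 = π(0.224)⁴/32 = 2.472×10^-4 m⁴.
θ = T·L/(G·J) = 47020 × 6.52 / (79.1×10⁹ × 2.472×10^-4) = 0.01568 rad.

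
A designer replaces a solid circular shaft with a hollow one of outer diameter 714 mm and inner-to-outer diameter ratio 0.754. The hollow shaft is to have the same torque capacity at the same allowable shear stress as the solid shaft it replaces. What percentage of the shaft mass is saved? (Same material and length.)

44.0 %

Equal τ_max and T ⇒ the solid shaft needs d_s³ = d_o³(1−k⁴), so d_s = 714·(1−0.754⁴)^(1/3) = 626.9 mm.
Area ratio A_h/A_s = d_o²(1−k²)/d_s² = (1−k²)/(1−k⁴)^(2/3) = 0.5598.
Mass saving = 1 − 0.5598 = 44.0 %.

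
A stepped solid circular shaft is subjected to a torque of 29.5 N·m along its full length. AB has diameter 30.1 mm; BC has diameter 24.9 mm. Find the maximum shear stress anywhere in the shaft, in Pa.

9.73e6 Pa

Under the same torque, τ_max = 16T/(πd³) is largest where d is smallest — segment BC (d = 24.9 mm).
τ_max = 16·29.50/(π·(0.0249)³) = 9.732×10^6 Pa.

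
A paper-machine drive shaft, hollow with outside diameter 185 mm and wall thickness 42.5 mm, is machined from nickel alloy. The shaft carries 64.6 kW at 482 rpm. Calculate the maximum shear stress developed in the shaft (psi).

ω = 2π·482/60 = 50.47 rad/s, so T = P/ω = 64.6×10³ / 50.47 = 1280 N·m.
J = π(d_o⁴ − d_i⁴)/32 = π(0.185⁴ − 0.100⁴)/32 = 1.052×10^-4 m⁴.
τ_max = T·r/J = 1280 × 0.0925 / 1.052×10^-4 = 1.126×10^6 Pa.

163 psi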